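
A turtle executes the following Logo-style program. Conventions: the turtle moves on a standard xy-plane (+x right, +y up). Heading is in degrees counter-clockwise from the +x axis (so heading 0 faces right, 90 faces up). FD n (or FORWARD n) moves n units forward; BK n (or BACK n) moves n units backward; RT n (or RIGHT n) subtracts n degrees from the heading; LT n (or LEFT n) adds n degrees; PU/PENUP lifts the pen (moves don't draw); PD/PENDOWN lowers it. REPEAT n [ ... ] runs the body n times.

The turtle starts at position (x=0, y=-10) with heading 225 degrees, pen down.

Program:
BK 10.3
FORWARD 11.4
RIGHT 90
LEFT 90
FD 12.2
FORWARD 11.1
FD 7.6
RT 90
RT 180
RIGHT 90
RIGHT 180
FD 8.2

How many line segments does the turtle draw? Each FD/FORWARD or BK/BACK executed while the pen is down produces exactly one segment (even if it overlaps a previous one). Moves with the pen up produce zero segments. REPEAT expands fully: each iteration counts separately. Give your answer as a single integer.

Executing turtle program step by step:
Start: pos=(0,-10), heading=225, pen down
BK 10.3: (0,-10) -> (7.283,-2.717) [heading=225, draw]
FD 11.4: (7.283,-2.717) -> (-0.778,-10.778) [heading=225, draw]
RT 90: heading 225 -> 135
LT 90: heading 135 -> 225
FD 12.2: (-0.778,-10.778) -> (-9.405,-19.405) [heading=225, draw]
FD 11.1: (-9.405,-19.405) -> (-17.253,-27.253) [heading=225, draw]
FD 7.6: (-17.253,-27.253) -> (-22.627,-32.627) [heading=225, draw]
RT 90: heading 225 -> 135
RT 180: heading 135 -> 315
RT 90: heading 315 -> 225
RT 180: heading 225 -> 45
FD 8.2: (-22.627,-32.627) -> (-16.829,-26.829) [heading=45, draw]
Final: pos=(-16.829,-26.829), heading=45, 6 segment(s) drawn
Segments drawn: 6

Answer: 6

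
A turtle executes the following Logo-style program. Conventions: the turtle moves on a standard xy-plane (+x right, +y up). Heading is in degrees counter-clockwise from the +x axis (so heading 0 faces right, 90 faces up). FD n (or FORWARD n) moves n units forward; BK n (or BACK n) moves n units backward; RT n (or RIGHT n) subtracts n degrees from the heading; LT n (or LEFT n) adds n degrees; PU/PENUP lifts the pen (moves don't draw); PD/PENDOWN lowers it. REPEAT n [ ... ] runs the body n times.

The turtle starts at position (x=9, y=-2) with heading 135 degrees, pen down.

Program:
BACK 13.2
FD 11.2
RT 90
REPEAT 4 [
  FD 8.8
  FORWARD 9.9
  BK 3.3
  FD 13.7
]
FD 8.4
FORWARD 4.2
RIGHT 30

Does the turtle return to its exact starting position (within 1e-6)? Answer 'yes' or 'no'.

Executing turtle program step by step:
Start: pos=(9,-2), heading=135, pen down
BK 13.2: (9,-2) -> (18.334,-11.334) [heading=135, draw]
FD 11.2: (18.334,-11.334) -> (10.414,-3.414) [heading=135, draw]
RT 90: heading 135 -> 45
REPEAT 4 [
  -- iteration 1/4 --
  FD 8.8: (10.414,-3.414) -> (16.637,2.808) [heading=45, draw]
  FD 9.9: (16.637,2.808) -> (23.637,9.809) [heading=45, draw]
  BK 3.3: (23.637,9.809) -> (21.304,7.475) [heading=45, draw]
  FD 13.7: (21.304,7.475) -> (30.991,17.163) [heading=45, draw]
  -- iteration 2/4 --
  FD 8.8: (30.991,17.163) -> (37.214,23.385) [heading=45, draw]
  FD 9.9: (37.214,23.385) -> (44.214,30.385) [heading=45, draw]
  BK 3.3: (44.214,30.385) -> (41.88,28.052) [heading=45, draw]
  FD 13.7: (41.88,28.052) -> (51.568,37.739) [heading=45, draw]
  -- iteration 3/4 --
  FD 8.8: (51.568,37.739) -> (57.79,43.962) [heading=45, draw]
  FD 9.9: (57.79,43.962) -> (64.791,50.962) [heading=45, draw]
  BK 3.3: (64.791,50.962) -> (62.457,48.629) [heading=45, draw]
  FD 13.7: (62.457,48.629) -> (72.145,58.316) [heading=45, draw]
  -- iteration 4/4 --
  FD 8.8: (72.145,58.316) -> (78.367,64.539) [heading=45, draw]
  FD 9.9: (78.367,64.539) -> (85.368,71.539) [heading=45, draw]
  BK 3.3: (85.368,71.539) -> (83.034,69.206) [heading=45, draw]
  FD 13.7: (83.034,69.206) -> (92.721,78.893) [heading=45, draw]
]
FD 8.4: (92.721,78.893) -> (98.661,84.833) [heading=45, draw]
FD 4.2: (98.661,84.833) -> (101.631,87.803) [heading=45, draw]
RT 30: heading 45 -> 15
Final: pos=(101.631,87.803), heading=15, 20 segment(s) drawn

Start position: (9, -2)
Final position: (101.631, 87.803)
Distance = 129.016; >= 1e-6 -> NOT closed

Answer: no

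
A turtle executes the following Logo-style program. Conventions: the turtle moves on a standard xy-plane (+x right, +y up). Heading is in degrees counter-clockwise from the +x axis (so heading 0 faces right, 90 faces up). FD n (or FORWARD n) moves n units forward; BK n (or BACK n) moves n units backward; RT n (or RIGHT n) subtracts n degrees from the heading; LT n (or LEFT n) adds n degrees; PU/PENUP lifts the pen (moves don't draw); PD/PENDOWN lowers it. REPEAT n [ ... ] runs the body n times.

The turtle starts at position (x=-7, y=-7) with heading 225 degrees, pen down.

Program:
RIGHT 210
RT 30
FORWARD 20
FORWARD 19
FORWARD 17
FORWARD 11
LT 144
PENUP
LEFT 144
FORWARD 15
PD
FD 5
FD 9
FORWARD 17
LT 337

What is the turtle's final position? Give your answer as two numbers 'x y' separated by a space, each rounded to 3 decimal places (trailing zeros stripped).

Executing turtle program step by step:
Start: pos=(-7,-7), heading=225, pen down
RT 210: heading 225 -> 15
RT 30: heading 15 -> 345
FD 20: (-7,-7) -> (12.319,-12.176) [heading=345, draw]
FD 19: (12.319,-12.176) -> (30.671,-17.094) [heading=345, draw]
FD 17: (30.671,-17.094) -> (47.092,-21.494) [heading=345, draw]
FD 11: (47.092,-21.494) -> (57.717,-24.341) [heading=345, draw]
LT 144: heading 345 -> 129
PU: pen up
LT 144: heading 129 -> 273
FD 15: (57.717,-24.341) -> (58.502,-39.32) [heading=273, move]
PD: pen down
FD 5: (58.502,-39.32) -> (58.764,-44.313) [heading=273, draw]
FD 9: (58.764,-44.313) -> (59.235,-53.301) [heading=273, draw]
FD 17: (59.235,-53.301) -> (60.124,-70.278) [heading=273, draw]
LT 337: heading 273 -> 250
Final: pos=(60.124,-70.278), heading=250, 7 segment(s) drawn

Answer: 60.124 -70.278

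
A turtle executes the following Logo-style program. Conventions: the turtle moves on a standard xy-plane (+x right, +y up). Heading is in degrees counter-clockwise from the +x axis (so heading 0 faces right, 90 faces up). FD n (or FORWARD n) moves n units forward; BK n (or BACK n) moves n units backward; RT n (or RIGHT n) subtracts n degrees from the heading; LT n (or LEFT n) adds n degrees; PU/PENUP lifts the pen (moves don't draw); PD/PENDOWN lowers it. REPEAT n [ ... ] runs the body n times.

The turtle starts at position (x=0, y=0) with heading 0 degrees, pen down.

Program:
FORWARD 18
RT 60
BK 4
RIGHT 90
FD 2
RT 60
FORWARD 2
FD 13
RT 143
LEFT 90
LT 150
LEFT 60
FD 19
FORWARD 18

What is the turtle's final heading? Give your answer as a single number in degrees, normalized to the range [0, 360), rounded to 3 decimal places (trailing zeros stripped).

Executing turtle program step by step:
Start: pos=(0,0), heading=0, pen down
FD 18: (0,0) -> (18,0) [heading=0, draw]
RT 60: heading 0 -> 300
BK 4: (18,0) -> (16,3.464) [heading=300, draw]
RT 90: heading 300 -> 210
FD 2: (16,3.464) -> (14.268,2.464) [heading=210, draw]
RT 60: heading 210 -> 150
FD 2: (14.268,2.464) -> (12.536,3.464) [heading=150, draw]
FD 13: (12.536,3.464) -> (1.278,9.964) [heading=150, draw]
RT 143: heading 150 -> 7
LT 90: heading 7 -> 97
LT 150: heading 97 -> 247
LT 60: heading 247 -> 307
FD 19: (1.278,9.964) -> (12.712,-5.21) [heading=307, draw]
FD 18: (12.712,-5.21) -> (23.545,-19.585) [heading=307, draw]
Final: pos=(23.545,-19.585), heading=307, 7 segment(s) drawn

Answer: 307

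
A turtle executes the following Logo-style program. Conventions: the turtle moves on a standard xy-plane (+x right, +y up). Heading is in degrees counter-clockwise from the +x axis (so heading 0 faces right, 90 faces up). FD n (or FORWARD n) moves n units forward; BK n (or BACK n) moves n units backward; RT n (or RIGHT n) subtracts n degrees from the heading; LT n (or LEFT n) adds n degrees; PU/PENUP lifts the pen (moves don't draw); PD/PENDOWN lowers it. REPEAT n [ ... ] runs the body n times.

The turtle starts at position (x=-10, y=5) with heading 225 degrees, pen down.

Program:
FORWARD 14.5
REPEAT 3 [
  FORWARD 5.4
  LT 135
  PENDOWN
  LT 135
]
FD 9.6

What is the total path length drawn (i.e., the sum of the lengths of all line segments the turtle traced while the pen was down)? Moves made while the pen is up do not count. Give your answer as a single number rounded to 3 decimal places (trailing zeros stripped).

Executing turtle program step by step:
Start: pos=(-10,5), heading=225, pen down
FD 14.5: (-10,5) -> (-20.253,-5.253) [heading=225, draw]
REPEAT 3 [
  -- iteration 1/3 --
  FD 5.4: (-20.253,-5.253) -> (-24.071,-9.071) [heading=225, draw]
  LT 135: heading 225 -> 0
  PD: pen down
  LT 135: heading 0 -> 135
  -- iteration 2/3 --
  FD 5.4: (-24.071,-9.071) -> (-27.89,-5.253) [heading=135, draw]
  LT 135: heading 135 -> 270
  PD: pen down
  LT 135: heading 270 -> 45
  -- iteration 3/3 --
  FD 5.4: (-27.89,-5.253) -> (-24.071,-1.435) [heading=45, draw]
  LT 135: heading 45 -> 180
  PD: pen down
  LT 135: heading 180 -> 315
]
FD 9.6: (-24.071,-1.435) -> (-17.283,-8.223) [heading=315, draw]
Final: pos=(-17.283,-8.223), heading=315, 5 segment(s) drawn

Segment lengths:
  seg 1: (-10,5) -> (-20.253,-5.253), length = 14.5
  seg 2: (-20.253,-5.253) -> (-24.071,-9.071), length = 5.4
  seg 3: (-24.071,-9.071) -> (-27.89,-5.253), length = 5.4
  seg 4: (-27.89,-5.253) -> (-24.071,-1.435), length = 5.4
  seg 5: (-24.071,-1.435) -> (-17.283,-8.223), length = 9.6
Total = 40.3

Answer: 40.3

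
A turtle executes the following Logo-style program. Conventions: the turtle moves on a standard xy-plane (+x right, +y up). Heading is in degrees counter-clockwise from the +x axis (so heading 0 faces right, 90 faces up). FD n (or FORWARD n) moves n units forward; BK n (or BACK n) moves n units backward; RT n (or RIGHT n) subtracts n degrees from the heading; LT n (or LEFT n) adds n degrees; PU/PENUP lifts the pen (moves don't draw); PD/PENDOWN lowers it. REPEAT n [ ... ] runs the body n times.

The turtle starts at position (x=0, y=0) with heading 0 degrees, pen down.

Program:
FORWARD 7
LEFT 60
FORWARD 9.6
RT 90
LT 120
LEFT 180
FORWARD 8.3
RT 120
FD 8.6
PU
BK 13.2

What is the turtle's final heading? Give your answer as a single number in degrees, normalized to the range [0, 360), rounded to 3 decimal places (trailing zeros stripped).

Answer: 150

Derivation:
Executing turtle program step by step:
Start: pos=(0,0), heading=0, pen down
FD 7: (0,0) -> (7,0) [heading=0, draw]
LT 60: heading 0 -> 60
FD 9.6: (7,0) -> (11.8,8.314) [heading=60, draw]
RT 90: heading 60 -> 330
LT 120: heading 330 -> 90
LT 180: heading 90 -> 270
FD 8.3: (11.8,8.314) -> (11.8,0.014) [heading=270, draw]
RT 120: heading 270 -> 150
FD 8.6: (11.8,0.014) -> (4.352,4.314) [heading=150, draw]
PU: pen up
BK 13.2: (4.352,4.314) -> (15.784,-2.286) [heading=150, move]
Final: pos=(15.784,-2.286), heading=150, 4 segment(s) drawn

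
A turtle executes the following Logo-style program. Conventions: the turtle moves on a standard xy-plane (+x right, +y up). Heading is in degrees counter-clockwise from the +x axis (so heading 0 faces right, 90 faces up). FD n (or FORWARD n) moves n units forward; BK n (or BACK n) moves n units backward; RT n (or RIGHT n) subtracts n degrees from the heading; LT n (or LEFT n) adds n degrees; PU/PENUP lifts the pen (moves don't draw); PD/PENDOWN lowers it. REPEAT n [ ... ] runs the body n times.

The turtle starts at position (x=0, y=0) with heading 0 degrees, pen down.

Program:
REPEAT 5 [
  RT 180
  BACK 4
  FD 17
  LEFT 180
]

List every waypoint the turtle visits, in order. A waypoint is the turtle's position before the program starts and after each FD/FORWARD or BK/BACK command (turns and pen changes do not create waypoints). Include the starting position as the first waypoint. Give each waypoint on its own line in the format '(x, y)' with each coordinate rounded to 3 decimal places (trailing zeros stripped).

Answer: (0, 0)
(4, 0)
(-13, 0)
(-9, 0)
(-26, 0)
(-22, 0)
(-39, 0)
(-35, 0)
(-52, 0)
(-48, 0)
(-65, 0)

Derivation:
Executing turtle program step by step:
Start: pos=(0,0), heading=0, pen down
REPEAT 5 [
  -- iteration 1/5 --
  RT 180: heading 0 -> 180
  BK 4: (0,0) -> (4,0) [heading=180, draw]
  FD 17: (4,0) -> (-13,0) [heading=180, draw]
  LT 180: heading 180 -> 0
  -- iteration 2/5 --
  RT 180: heading 0 -> 180
  BK 4: (-13,0) -> (-9,0) [heading=180, draw]
  FD 17: (-9,0) -> (-26,0) [heading=180, draw]
  LT 180: heading 180 -> 0
  -- iteration 3/5 --
  RT 180: heading 0 -> 180
  BK 4: (-26,0) -> (-22,0) [heading=180, draw]
  FD 17: (-22,0) -> (-39,0) [heading=180, draw]
  LT 180: heading 180 -> 0
  -- iteration 4/5 --
  RT 180: heading 0 -> 180
  BK 4: (-39,0) -> (-35,0) [heading=180, draw]
  FD 17: (-35,0) -> (-52,0) [heading=180, draw]
  LT 180: heading 180 -> 0
  -- iteration 5/5 --
  RT 180: heading 0 -> 180
  BK 4: (-52,0) -> (-48,0) [heading=180, draw]
  FD 17: (-48,0) -> (-65,0) [heading=180, draw]
  LT 180: heading 180 -> 0
]
Final: pos=(-65,0), heading=0, 10 segment(s) drawn
Waypoints (11 total):
(0, 0)
(4, 0)
(-13, 0)
(-9, 0)
(-26, 0)
(-22, 0)
(-39, 0)
(-35, 0)
(-52, 0)
(-48, 0)
(-65, 0)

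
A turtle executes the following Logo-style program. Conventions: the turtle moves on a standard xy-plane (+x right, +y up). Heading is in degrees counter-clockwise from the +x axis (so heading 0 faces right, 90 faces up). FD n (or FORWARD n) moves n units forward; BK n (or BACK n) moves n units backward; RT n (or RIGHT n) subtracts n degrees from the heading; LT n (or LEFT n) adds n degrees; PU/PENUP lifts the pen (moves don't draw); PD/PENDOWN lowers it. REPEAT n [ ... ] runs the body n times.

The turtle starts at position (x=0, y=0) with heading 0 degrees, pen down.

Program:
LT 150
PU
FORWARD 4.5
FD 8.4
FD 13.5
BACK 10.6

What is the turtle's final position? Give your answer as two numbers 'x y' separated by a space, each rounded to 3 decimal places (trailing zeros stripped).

Executing turtle program step by step:
Start: pos=(0,0), heading=0, pen down
LT 150: heading 0 -> 150
PU: pen up
FD 4.5: (0,0) -> (-3.897,2.25) [heading=150, move]
FD 8.4: (-3.897,2.25) -> (-11.172,6.45) [heading=150, move]
FD 13.5: (-11.172,6.45) -> (-22.863,13.2) [heading=150, move]
BK 10.6: (-22.863,13.2) -> (-13.683,7.9) [heading=150, move]
Final: pos=(-13.683,7.9), heading=150, 0 segment(s) drawn

Answer: -13.683 7.9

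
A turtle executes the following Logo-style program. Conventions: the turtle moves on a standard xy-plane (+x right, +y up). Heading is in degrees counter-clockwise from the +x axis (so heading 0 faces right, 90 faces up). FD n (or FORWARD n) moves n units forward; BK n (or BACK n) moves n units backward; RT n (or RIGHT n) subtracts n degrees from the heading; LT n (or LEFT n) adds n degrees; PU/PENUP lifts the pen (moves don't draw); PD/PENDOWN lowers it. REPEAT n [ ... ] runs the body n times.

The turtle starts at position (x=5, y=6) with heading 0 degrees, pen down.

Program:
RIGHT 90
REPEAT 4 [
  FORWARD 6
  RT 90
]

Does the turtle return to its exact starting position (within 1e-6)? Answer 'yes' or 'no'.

Executing turtle program step by step:
Start: pos=(5,6), heading=0, pen down
RT 90: heading 0 -> 270
REPEAT 4 [
  -- iteration 1/4 --
  FD 6: (5,6) -> (5,0) [heading=270, draw]
  RT 90: heading 270 -> 180
  -- iteration 2/4 --
  FD 6: (5,0) -> (-1,0) [heading=180, draw]
  RT 90: heading 180 -> 90
  -- iteration 3/4 --
  FD 6: (-1,0) -> (-1,6) [heading=90, draw]
  RT 90: heading 90 -> 0
  -- iteration 4/4 --
  FD 6: (-1,6) -> (5,6) [heading=0, draw]
  RT 90: heading 0 -> 270
]
Final: pos=(5,6), heading=270, 4 segment(s) drawn

Start position: (5, 6)
Final position: (5, 6)
Distance = 0; < 1e-6 -> CLOSED

Answer: yes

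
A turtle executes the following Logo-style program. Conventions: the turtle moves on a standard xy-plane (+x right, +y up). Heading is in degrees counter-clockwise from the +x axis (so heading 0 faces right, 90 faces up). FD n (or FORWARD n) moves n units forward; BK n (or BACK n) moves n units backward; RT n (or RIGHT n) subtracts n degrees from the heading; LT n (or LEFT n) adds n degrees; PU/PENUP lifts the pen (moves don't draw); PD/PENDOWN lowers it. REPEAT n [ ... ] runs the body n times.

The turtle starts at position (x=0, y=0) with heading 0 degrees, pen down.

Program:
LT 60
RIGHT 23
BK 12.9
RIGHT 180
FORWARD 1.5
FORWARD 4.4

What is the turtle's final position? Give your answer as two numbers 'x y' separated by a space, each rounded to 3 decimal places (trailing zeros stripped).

Answer: -15.014 -11.314

Derivation:
Executing turtle program step by step:
Start: pos=(0,0), heading=0, pen down
LT 60: heading 0 -> 60
RT 23: heading 60 -> 37
BK 12.9: (0,0) -> (-10.302,-7.763) [heading=37, draw]
RT 180: heading 37 -> 217
FD 1.5: (-10.302,-7.763) -> (-11.5,-8.666) [heading=217, draw]
FD 4.4: (-11.5,-8.666) -> (-15.014,-11.314) [heading=217, draw]
Final: pos=(-15.014,-11.314), heading=217, 3 segment(s) drawn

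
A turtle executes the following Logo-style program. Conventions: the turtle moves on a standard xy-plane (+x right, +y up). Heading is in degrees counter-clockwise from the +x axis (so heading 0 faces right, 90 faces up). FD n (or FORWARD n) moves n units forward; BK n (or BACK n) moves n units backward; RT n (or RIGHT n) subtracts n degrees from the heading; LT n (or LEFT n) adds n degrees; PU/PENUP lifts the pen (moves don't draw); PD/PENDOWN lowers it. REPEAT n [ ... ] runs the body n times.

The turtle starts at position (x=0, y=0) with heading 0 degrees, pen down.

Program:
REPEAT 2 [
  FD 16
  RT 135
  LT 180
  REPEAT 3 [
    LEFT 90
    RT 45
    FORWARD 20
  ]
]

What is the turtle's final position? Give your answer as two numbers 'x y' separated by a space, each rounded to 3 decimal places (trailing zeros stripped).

Answer: 0 0

Derivation:
Executing turtle program step by step:
Start: pos=(0,0), heading=0, pen down
REPEAT 2 [
  -- iteration 1/2 --
  FD 16: (0,0) -> (16,0) [heading=0, draw]
  RT 135: heading 0 -> 225
  LT 180: heading 225 -> 45
  REPEAT 3 [
    -- iteration 1/3 --
    LT 90: heading 45 -> 135
    RT 45: heading 135 -> 90
    FD 20: (16,0) -> (16,20) [heading=90, draw]
    -- iteration 2/3 --
    LT 90: heading 90 -> 180
    RT 45: heading 180 -> 135
    FD 20: (16,20) -> (1.858,34.142) [heading=135, draw]
    -- iteration 3/3 --
    LT 90: heading 135 -> 225
    RT 45: heading 225 -> 180
    FD 20: (1.858,34.142) -> (-18.142,34.142) [heading=180, draw]
  ]
  -- iteration 2/2 --
  FD 16: (-18.142,34.142) -> (-34.142,34.142) [heading=180, draw]
  RT 135: heading 180 -> 45
  LT 180: heading 45 -> 225
  REPEAT 3 [
    -- iteration 1/3 --
    LT 90: heading 225 -> 315
    RT 45: heading 315 -> 270
    FD 20: (-34.142,34.142) -> (-34.142,14.142) [heading=270, draw]
    -- iteration 2/3 --
    LT 90: heading 270 -> 0
    RT 45: heading 0 -> 315
    FD 20: (-34.142,14.142) -> (-20,0) [heading=315, draw]
    -- iteration 3/3 --
    LT 90: heading 315 -> 45
    RT 45: heading 45 -> 0
    FD 20: (-20,0) -> (0,0) [heading=0, draw]
  ]
]
Final: pos=(0,0), heading=0, 8 segment(s) drawn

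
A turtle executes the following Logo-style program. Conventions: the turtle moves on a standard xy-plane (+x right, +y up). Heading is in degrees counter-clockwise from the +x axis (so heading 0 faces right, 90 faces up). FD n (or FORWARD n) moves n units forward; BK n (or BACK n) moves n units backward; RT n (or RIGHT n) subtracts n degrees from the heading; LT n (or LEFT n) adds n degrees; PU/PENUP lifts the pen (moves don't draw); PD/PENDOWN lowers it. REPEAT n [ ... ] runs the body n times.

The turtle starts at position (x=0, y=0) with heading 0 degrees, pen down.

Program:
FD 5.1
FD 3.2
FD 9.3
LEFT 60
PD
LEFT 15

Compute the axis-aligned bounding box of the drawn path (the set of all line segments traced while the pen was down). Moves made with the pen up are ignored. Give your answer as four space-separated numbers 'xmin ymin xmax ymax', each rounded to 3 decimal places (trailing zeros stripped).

Executing turtle program step by step:
Start: pos=(0,0), heading=0, pen down
FD 5.1: (0,0) -> (5.1,0) [heading=0, draw]
FD 3.2: (5.1,0) -> (8.3,0) [heading=0, draw]
FD 9.3: (8.3,0) -> (17.6,0) [heading=0, draw]
LT 60: heading 0 -> 60
PD: pen down
LT 15: heading 60 -> 75
Final: pos=(17.6,0), heading=75, 3 segment(s) drawn

Segment endpoints: x in {0, 5.1, 8.3, 17.6}, y in {0}
xmin=0, ymin=0, xmax=17.6, ymax=0

Answer: 0 0 17.6 0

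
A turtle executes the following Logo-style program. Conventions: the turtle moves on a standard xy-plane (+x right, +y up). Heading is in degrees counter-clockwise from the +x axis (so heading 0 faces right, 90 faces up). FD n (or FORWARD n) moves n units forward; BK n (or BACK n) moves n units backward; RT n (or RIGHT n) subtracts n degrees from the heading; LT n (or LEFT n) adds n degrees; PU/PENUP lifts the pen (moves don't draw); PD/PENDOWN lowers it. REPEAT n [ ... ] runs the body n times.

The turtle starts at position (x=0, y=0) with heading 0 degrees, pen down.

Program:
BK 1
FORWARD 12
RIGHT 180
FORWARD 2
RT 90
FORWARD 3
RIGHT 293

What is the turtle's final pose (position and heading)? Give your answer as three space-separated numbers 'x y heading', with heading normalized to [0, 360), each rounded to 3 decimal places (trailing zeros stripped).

Answer: 9 3 157

Derivation:
Executing turtle program step by step:
Start: pos=(0,0), heading=0, pen down
BK 1: (0,0) -> (-1,0) [heading=0, draw]
FD 12: (-1,0) -> (11,0) [heading=0, draw]
RT 180: heading 0 -> 180
FD 2: (11,0) -> (9,0) [heading=180, draw]
RT 90: heading 180 -> 90
FD 3: (9,0) -> (9,3) [heading=90, draw]
RT 293: heading 90 -> 157
Final: pos=(9,3), heading=157, 4 segment(s) drawn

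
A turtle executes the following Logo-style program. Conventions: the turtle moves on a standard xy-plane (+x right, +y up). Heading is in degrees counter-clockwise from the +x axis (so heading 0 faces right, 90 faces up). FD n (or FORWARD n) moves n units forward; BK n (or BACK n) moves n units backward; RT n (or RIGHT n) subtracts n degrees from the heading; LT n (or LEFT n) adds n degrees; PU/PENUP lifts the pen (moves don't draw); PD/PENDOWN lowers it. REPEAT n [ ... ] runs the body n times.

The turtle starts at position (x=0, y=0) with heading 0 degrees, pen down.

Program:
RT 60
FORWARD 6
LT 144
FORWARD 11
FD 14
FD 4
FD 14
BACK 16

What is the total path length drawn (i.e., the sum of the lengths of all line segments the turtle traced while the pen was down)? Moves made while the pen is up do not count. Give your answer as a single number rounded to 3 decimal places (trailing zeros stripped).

Answer: 65

Derivation:
Executing turtle program step by step:
Start: pos=(0,0), heading=0, pen down
RT 60: heading 0 -> 300
FD 6: (0,0) -> (3,-5.196) [heading=300, draw]
LT 144: heading 300 -> 84
FD 11: (3,-5.196) -> (4.15,5.744) [heading=84, draw]
FD 14: (4.15,5.744) -> (5.613,19.667) [heading=84, draw]
FD 4: (5.613,19.667) -> (6.031,23.645) [heading=84, draw]
FD 14: (6.031,23.645) -> (7.495,37.568) [heading=84, draw]
BK 16: (7.495,37.568) -> (5.822,21.656) [heading=84, draw]
Final: pos=(5.822,21.656), heading=84, 6 segment(s) drawn

Segment lengths:
  seg 1: (0,0) -> (3,-5.196), length = 6
  seg 2: (3,-5.196) -> (4.15,5.744), length = 11
  seg 3: (4.15,5.744) -> (5.613,19.667), length = 14
  seg 4: (5.613,19.667) -> (6.031,23.645), length = 4
  seg 5: (6.031,23.645) -> (7.495,37.568), length = 14
  seg 6: (7.495,37.568) -> (5.822,21.656), length = 16
Total = 65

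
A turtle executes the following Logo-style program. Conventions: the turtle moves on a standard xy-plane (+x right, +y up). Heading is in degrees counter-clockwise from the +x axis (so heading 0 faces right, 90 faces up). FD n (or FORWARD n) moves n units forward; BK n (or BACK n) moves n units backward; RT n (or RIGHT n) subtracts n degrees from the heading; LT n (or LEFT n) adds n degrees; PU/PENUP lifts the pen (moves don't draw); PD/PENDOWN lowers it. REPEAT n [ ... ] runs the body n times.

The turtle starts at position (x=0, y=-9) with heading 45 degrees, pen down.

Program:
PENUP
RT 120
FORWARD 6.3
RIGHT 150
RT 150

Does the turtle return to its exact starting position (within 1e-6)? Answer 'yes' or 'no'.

Answer: no

Derivation:
Executing turtle program step by step:
Start: pos=(0,-9), heading=45, pen down
PU: pen up
RT 120: heading 45 -> 285
FD 6.3: (0,-9) -> (1.631,-15.085) [heading=285, move]
RT 150: heading 285 -> 135
RT 150: heading 135 -> 345
Final: pos=(1.631,-15.085), heading=345, 0 segment(s) drawn

Start position: (0, -9)
Final position: (1.631, -15.085)
Distance = 6.3; >= 1e-6 -> NOT closed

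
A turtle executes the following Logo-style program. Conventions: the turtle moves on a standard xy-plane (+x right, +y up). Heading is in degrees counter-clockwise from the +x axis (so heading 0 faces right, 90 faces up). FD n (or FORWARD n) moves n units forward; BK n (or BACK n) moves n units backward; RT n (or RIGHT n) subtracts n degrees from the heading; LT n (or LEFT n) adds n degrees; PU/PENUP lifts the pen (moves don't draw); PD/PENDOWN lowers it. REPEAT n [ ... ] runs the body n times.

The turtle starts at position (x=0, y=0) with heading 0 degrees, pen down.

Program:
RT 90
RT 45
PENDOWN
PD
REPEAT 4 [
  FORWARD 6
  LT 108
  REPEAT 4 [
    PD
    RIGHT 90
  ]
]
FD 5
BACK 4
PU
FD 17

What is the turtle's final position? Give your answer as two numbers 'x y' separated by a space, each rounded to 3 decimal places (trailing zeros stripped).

Executing turtle program step by step:
Start: pos=(0,0), heading=0, pen down
RT 90: heading 0 -> 270
RT 45: heading 270 -> 225
PD: pen down
PD: pen down
REPEAT 4 [
  -- iteration 1/4 --
  FD 6: (0,0) -> (-4.243,-4.243) [heading=225, draw]
  LT 108: heading 225 -> 333
  REPEAT 4 [
    -- iteration 1/4 --
    PD: pen down
    RT 90: heading 333 -> 243
    -- iteration 2/4 --
    PD: pen down
    RT 90: heading 243 -> 153
    -- iteration 3/4 --
    PD: pen down
    RT 90: heading 153 -> 63
    -- iteration 4/4 --
    PD: pen down
    RT 90: heading 63 -> 333
  ]
  -- iteration 2/4 --
  FD 6: (-4.243,-4.243) -> (1.103,-6.967) [heading=333, draw]
  LT 108: heading 333 -> 81
  REPEAT 4 [
    -- iteration 1/4 --
    PD: pen down
    RT 90: heading 81 -> 351
    -- iteration 2/4 --
    PD: pen down
    RT 90: heading 351 -> 261
    -- iteration 3/4 --
    PD: pen down
    RT 90: heading 261 -> 171
    -- iteration 4/4 --
    PD: pen down
    RT 90: heading 171 -> 81
  ]
  -- iteration 3/4 --
  FD 6: (1.103,-6.967) -> (2.042,-1.04) [heading=81, draw]
  LT 108: heading 81 -> 189
  REPEAT 4 [
    -- iteration 1/4 --
    PD: pen down
    RT 90: heading 189 -> 99
    -- iteration 2/4 --
    PD: pen down
    RT 90: heading 99 -> 9
    -- iteration 3/4 --
    PD: pen down
    RT 90: heading 9 -> 279
    -- iteration 4/4 --
    PD: pen down
    RT 90: heading 279 -> 189
  ]
  -- iteration 4/4 --
  FD 6: (2.042,-1.04) -> (-3.884,-1.979) [heading=189, draw]
  LT 108: heading 189 -> 297
  REPEAT 4 [
    -- iteration 1/4 --
    PD: pen down
    RT 90: heading 297 -> 207
    -- iteration 2/4 --
    PD: pen down
    RT 90: heading 207 -> 117
    -- iteration 3/4 --
    PD: pen down
    RT 90: heading 117 -> 27
    -- iteration 4/4 --
    PD: pen down
    RT 90: heading 27 -> 297
  ]
]
FD 5: (-3.884,-1.979) -> (-1.614,-6.434) [heading=297, draw]
BK 4: (-1.614,-6.434) -> (-3.43,-2.87) [heading=297, draw]
PU: pen up
FD 17: (-3.43,-2.87) -> (4.288,-18.017) [heading=297, move]
Final: pos=(4.288,-18.017), heading=297, 6 segment(s) drawn

Answer: 4.288 -18.017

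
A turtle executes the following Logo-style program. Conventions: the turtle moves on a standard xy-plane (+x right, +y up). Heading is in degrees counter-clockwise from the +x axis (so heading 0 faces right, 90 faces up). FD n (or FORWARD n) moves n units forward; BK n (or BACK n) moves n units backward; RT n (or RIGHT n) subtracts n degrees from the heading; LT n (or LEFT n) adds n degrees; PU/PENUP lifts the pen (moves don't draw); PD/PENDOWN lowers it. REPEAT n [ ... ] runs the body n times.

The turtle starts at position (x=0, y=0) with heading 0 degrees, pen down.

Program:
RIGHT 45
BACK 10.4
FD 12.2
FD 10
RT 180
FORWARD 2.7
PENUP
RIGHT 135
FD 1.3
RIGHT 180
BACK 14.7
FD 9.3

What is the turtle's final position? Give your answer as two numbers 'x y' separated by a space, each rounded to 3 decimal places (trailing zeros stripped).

Answer: 13.135 -6.435

Derivation:
Executing turtle program step by step:
Start: pos=(0,0), heading=0, pen down
RT 45: heading 0 -> 315
BK 10.4: (0,0) -> (-7.354,7.354) [heading=315, draw]
FD 12.2: (-7.354,7.354) -> (1.273,-1.273) [heading=315, draw]
FD 10: (1.273,-1.273) -> (8.344,-8.344) [heading=315, draw]
RT 180: heading 315 -> 135
FD 2.7: (8.344,-8.344) -> (6.435,-6.435) [heading=135, draw]
PU: pen up
RT 135: heading 135 -> 0
FD 1.3: (6.435,-6.435) -> (7.735,-6.435) [heading=0, move]
RT 180: heading 0 -> 180
BK 14.7: (7.735,-6.435) -> (22.435,-6.435) [heading=180, move]
FD 9.3: (22.435,-6.435) -> (13.135,-6.435) [heading=180, move]
Final: pos=(13.135,-6.435), heading=180, 4 segment(s) drawn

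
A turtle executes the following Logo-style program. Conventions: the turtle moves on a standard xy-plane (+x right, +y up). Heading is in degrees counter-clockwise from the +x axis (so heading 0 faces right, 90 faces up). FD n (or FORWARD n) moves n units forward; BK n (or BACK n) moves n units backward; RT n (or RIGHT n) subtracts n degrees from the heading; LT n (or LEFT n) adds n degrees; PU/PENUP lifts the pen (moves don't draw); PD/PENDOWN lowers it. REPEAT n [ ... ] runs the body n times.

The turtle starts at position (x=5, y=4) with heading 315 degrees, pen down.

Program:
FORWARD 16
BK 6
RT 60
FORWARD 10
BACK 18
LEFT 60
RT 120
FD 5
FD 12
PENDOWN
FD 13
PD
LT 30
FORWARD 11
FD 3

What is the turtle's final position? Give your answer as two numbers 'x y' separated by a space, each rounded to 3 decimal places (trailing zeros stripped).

Answer: -24.736 -13.008

Derivation:
Executing turtle program step by step:
Start: pos=(5,4), heading=315, pen down
FD 16: (5,4) -> (16.314,-7.314) [heading=315, draw]
BK 6: (16.314,-7.314) -> (12.071,-3.071) [heading=315, draw]
RT 60: heading 315 -> 255
FD 10: (12.071,-3.071) -> (9.483,-12.73) [heading=255, draw]
BK 18: (9.483,-12.73) -> (14.142,4.656) [heading=255, draw]
LT 60: heading 255 -> 315
RT 120: heading 315 -> 195
FD 5: (14.142,4.656) -> (9.312,3.362) [heading=195, draw]
FD 12: (9.312,3.362) -> (-2.279,0.256) [heading=195, draw]
PD: pen down
FD 13: (-2.279,0.256) -> (-14.836,-3.108) [heading=195, draw]
PD: pen down
LT 30: heading 195 -> 225
FD 11: (-14.836,-3.108) -> (-22.614,-10.886) [heading=225, draw]
FD 3: (-22.614,-10.886) -> (-24.736,-13.008) [heading=225, draw]
Final: pos=(-24.736,-13.008), heading=225, 9 segment(s) drawn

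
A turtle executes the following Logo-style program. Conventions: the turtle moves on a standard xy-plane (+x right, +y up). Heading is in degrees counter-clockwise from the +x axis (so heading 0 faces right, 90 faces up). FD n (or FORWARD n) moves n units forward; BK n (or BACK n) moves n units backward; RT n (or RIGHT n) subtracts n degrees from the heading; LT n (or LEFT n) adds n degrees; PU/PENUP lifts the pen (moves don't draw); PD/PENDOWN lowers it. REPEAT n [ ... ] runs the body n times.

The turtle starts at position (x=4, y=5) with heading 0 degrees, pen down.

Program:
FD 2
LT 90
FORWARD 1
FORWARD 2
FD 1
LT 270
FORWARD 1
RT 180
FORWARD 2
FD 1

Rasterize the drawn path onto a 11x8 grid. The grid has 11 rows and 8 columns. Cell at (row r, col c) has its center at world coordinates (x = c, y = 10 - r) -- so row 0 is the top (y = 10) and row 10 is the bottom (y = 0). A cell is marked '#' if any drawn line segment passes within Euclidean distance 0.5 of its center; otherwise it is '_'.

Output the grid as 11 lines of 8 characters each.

Answer: ________
____####
______#_
______#_
______#_
____###_
________
________
________
________
________

Derivation:
Segment 0: (4,5) -> (6,5)
Segment 1: (6,5) -> (6,6)
Segment 2: (6,6) -> (6,8)
Segment 3: (6,8) -> (6,9)
Segment 4: (6,9) -> (7,9)
Segment 5: (7,9) -> (5,9)
Segment 6: (5,9) -> (4,9)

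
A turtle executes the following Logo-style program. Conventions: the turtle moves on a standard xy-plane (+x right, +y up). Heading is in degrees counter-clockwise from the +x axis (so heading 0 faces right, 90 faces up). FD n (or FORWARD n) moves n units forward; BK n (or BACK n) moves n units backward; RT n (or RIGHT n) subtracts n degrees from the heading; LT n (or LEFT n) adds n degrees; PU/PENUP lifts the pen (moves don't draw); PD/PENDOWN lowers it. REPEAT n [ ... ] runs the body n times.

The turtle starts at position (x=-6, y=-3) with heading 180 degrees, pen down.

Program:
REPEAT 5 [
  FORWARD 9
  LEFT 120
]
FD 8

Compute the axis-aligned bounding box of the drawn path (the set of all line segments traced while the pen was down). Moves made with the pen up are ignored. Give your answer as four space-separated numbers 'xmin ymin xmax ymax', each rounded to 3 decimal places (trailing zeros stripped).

Answer: -15 -10.794 -6 -3

Derivation:
Executing turtle program step by step:
Start: pos=(-6,-3), heading=180, pen down
REPEAT 5 [
  -- iteration 1/5 --
  FD 9: (-6,-3) -> (-15,-3) [heading=180, draw]
  LT 120: heading 180 -> 300
  -- iteration 2/5 --
  FD 9: (-15,-3) -> (-10.5,-10.794) [heading=300, draw]
  LT 120: heading 300 -> 60
  -- iteration 3/5 --
  FD 9: (-10.5,-10.794) -> (-6,-3) [heading=60, draw]
  LT 120: heading 60 -> 180
  -- iteration 4/5 --
  FD 9: (-6,-3) -> (-15,-3) [heading=180, draw]
  LT 120: heading 180 -> 300
  -- iteration 5/5 --
  FD 9: (-15,-3) -> (-10.5,-10.794) [heading=300, draw]
  LT 120: heading 300 -> 60
]
FD 8: (-10.5,-10.794) -> (-6.5,-3.866) [heading=60, draw]
Final: pos=(-6.5,-3.866), heading=60, 6 segment(s) drawn

Segment endpoints: x in {-15, -15, -10.5, -10.5, -6.5, -6, -6}, y in {-10.794, -3.866, -3, -3, -3, -3}
xmin=-15, ymin=-10.794, xmax=-6, ymax=-3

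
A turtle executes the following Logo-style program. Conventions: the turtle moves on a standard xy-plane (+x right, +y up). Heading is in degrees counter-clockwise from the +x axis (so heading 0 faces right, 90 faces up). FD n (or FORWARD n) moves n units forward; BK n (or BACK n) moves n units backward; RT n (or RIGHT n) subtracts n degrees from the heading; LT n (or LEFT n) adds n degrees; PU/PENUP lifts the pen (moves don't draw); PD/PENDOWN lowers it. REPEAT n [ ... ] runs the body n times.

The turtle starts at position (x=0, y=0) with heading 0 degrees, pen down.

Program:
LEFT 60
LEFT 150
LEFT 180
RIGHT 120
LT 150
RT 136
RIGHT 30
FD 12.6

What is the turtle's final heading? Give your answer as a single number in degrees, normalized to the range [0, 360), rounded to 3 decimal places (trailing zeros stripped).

Answer: 254

Derivation:
Executing turtle program step by step:
Start: pos=(0,0), heading=0, pen down
LT 60: heading 0 -> 60
LT 150: heading 60 -> 210
LT 180: heading 210 -> 30
RT 120: heading 30 -> 270
LT 150: heading 270 -> 60
RT 136: heading 60 -> 284
RT 30: heading 284 -> 254
FD 12.6: (0,0) -> (-3.473,-12.112) [heading=254, draw]
Final: pos=(-3.473,-12.112), heading=254, 1 segment(s) drawn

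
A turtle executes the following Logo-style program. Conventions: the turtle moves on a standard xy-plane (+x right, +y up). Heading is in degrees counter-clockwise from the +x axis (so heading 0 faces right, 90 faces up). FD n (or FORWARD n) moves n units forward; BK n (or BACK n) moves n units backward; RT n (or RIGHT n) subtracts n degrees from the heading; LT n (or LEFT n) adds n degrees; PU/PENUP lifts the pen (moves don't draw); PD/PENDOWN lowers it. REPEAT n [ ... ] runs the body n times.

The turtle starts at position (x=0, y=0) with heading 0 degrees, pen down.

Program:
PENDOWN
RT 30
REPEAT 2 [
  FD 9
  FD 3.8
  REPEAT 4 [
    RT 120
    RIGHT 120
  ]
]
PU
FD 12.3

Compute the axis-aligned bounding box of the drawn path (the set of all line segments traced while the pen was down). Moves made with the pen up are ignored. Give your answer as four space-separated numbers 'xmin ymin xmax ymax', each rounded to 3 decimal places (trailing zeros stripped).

Executing turtle program step by step:
Start: pos=(0,0), heading=0, pen down
PD: pen down
RT 30: heading 0 -> 330
REPEAT 2 [
  -- iteration 1/2 --
  FD 9: (0,0) -> (7.794,-4.5) [heading=330, draw]
  FD 3.8: (7.794,-4.5) -> (11.085,-6.4) [heading=330, draw]
  REPEAT 4 [
    -- iteration 1/4 --
    RT 120: heading 330 -> 210
    RT 120: heading 210 -> 90
    -- iteration 2/4 --
    RT 120: heading 90 -> 330
    RT 120: heading 330 -> 210
    -- iteration 3/4 --
    RT 120: heading 210 -> 90
    RT 120: heading 90 -> 330
    -- iteration 4/4 --
    RT 120: heading 330 -> 210
    RT 120: heading 210 -> 90
  ]
  -- iteration 2/2 --
  FD 9: (11.085,-6.4) -> (11.085,2.6) [heading=90, draw]
  FD 3.8: (11.085,2.6) -> (11.085,6.4) [heading=90, draw]
  REPEAT 4 [
    -- iteration 1/4 --
    RT 120: heading 90 -> 330
    RT 120: heading 330 -> 210
    -- iteration 2/4 --
    RT 120: heading 210 -> 90
    RT 120: heading 90 -> 330
    -- iteration 3/4 --
    RT 120: heading 330 -> 210
    RT 120: heading 210 -> 90
    -- iteration 4/4 --
    RT 120: heading 90 -> 330
    RT 120: heading 330 -> 210
  ]
]
PU: pen up
FD 12.3: (11.085,6.4) -> (0.433,0.25) [heading=210, move]
Final: pos=(0.433,0.25), heading=210, 4 segment(s) drawn

Segment endpoints: x in {0, 7.794, 11.085, 11.085, 11.085}, y in {-6.4, -4.5, 0, 2.6, 6.4}
xmin=0, ymin=-6.4, xmax=11.085, ymax=6.4

Answer: 0 -6.4 11.085 6.4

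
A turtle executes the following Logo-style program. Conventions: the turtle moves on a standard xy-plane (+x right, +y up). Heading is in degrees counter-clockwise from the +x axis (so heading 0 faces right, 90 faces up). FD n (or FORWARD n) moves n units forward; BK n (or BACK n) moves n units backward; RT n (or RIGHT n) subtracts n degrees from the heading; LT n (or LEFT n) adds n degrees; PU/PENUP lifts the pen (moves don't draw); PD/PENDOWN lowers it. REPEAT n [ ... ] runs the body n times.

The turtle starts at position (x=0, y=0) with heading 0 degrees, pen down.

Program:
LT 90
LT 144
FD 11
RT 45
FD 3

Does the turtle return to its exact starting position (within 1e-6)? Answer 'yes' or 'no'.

Executing turtle program step by step:
Start: pos=(0,0), heading=0, pen down
LT 90: heading 0 -> 90
LT 144: heading 90 -> 234
FD 11: (0,0) -> (-6.466,-8.899) [heading=234, draw]
RT 45: heading 234 -> 189
FD 3: (-6.466,-8.899) -> (-9.429,-9.368) [heading=189, draw]
Final: pos=(-9.429,-9.368), heading=189, 2 segment(s) drawn

Start position: (0, 0)
Final position: (-9.429, -9.368)
Distance = 13.292; >= 1e-6 -> NOT closed

Answer: no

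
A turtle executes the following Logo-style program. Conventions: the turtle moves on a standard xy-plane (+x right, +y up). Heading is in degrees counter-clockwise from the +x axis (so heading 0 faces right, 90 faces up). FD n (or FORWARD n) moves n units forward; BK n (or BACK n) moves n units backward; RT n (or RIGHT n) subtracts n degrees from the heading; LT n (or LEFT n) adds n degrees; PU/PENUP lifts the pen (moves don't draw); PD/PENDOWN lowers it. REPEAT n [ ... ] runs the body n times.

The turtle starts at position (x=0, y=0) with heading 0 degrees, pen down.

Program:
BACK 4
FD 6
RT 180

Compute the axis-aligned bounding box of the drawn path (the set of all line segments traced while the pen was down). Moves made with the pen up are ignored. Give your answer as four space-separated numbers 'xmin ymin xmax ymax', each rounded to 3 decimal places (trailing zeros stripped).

Answer: -4 0 2 0

Derivation:
Executing turtle program step by step:
Start: pos=(0,0), heading=0, pen down
BK 4: (0,0) -> (-4,0) [heading=0, draw]
FD 6: (-4,0) -> (2,0) [heading=0, draw]
RT 180: heading 0 -> 180
Final: pos=(2,0), heading=180, 2 segment(s) drawn

Segment endpoints: x in {-4, 0, 2}, y in {0}
xmin=-4, ymin=0, xmax=2, ymax=0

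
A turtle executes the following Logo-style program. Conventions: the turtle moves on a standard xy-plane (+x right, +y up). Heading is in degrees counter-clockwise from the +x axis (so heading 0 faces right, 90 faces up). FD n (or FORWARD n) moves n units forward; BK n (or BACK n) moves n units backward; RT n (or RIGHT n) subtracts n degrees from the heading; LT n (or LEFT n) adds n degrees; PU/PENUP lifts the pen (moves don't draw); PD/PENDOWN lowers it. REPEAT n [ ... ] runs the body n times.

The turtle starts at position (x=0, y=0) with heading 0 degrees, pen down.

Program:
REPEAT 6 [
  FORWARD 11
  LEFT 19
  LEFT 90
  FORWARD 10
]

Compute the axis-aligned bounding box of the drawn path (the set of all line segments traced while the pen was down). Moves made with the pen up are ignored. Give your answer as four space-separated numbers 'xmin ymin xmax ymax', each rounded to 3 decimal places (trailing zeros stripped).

Answer: -12.385 -4.51 11 19.856

Derivation:
Executing turtle program step by step:
Start: pos=(0,0), heading=0, pen down
REPEAT 6 [
  -- iteration 1/6 --
  FD 11: (0,0) -> (11,0) [heading=0, draw]
  LT 19: heading 0 -> 19
  LT 90: heading 19 -> 109
  FD 10: (11,0) -> (7.744,9.455) [heading=109, draw]
  -- iteration 2/6 --
  FD 11: (7.744,9.455) -> (4.163,19.856) [heading=109, draw]
  LT 19: heading 109 -> 128
  LT 90: heading 128 -> 218
  FD 10: (4.163,19.856) -> (-3.717,13.699) [heading=218, draw]
  -- iteration 3/6 --
  FD 11: (-3.717,13.699) -> (-12.385,6.927) [heading=218, draw]
  LT 19: heading 218 -> 237
  LT 90: heading 237 -> 327
  FD 10: (-12.385,6.927) -> (-3.998,1.481) [heading=327, draw]
  -- iteration 4/6 --
  FD 11: (-3.998,1.481) -> (5.227,-4.51) [heading=327, draw]
  LT 19: heading 327 -> 346
  LT 90: heading 346 -> 76
  FD 10: (5.227,-4.51) -> (7.646,5.193) [heading=76, draw]
  -- iteration 5/6 --
  FD 11: (7.646,5.193) -> (10.307,15.866) [heading=76, draw]
  LT 19: heading 76 -> 95
  LT 90: heading 95 -> 185
  FD 10: (10.307,15.866) -> (0.345,14.994) [heading=185, draw]
  -- iteration 6/6 --
  FD 11: (0.345,14.994) -> (-10.613,14.036) [heading=185, draw]
  LT 19: heading 185 -> 204
  LT 90: heading 204 -> 294
  FD 10: (-10.613,14.036) -> (-6.545,4.9) [heading=294, draw]
]
Final: pos=(-6.545,4.9), heading=294, 12 segment(s) drawn

Segment endpoints: x in {-12.385, -10.613, -6.545, -3.998, -3.717, 0, 0.345, 4.163, 5.227, 7.646, 7.744, 10.307, 11}, y in {-4.51, 0, 1.481, 4.9, 5.193, 6.927, 9.455, 13.699, 14.036, 14.994, 15.866, 19.856}
xmin=-12.385, ymin=-4.51, xmax=11, ymax=19.856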